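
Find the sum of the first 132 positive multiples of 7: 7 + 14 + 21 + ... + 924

Factor out 7: = 7(1 + 2 + ... + 132) = 7 × n(n+1)/2
= 7 × 132×133/2
= 7 × 8778
= 61446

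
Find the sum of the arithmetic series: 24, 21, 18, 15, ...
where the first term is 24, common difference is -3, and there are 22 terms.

Sₙ = n/2 × (first + last)
Last term = a + (n-1)d = 24 + (22-1)×(-3) = -39
S_22 = 22/2 × (24 + (-39))
S_22 = 22/2 × (-15) = -165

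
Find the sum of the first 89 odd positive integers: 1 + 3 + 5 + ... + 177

Sum of first n odd numbers = n²
= 89²
= 7921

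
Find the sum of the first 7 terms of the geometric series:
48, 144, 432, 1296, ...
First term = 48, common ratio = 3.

Sₙ = a(1 - rⁿ) / (1 - r)
S_7 = 48(1 - 3^7) / (1 - 3)
S_7 = 48(1 - 2187) / (-2)
S_7 = 52464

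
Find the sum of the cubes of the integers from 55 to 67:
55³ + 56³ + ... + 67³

Use ∑_{k=1}^{n} k³ = [n(n+1)/2]², then subtract the first 54 terms.
∑_{k=1}^{67} k³ = [67×68/2]² = 2278² = 5189284
∑_{k=1}^{54} k³ = [54×55/2]² = 1485² = 2205225
∑_{k=55}^{67} k³ = 5189284 - 2205225 = 2984059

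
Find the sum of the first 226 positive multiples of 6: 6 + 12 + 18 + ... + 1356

Factor out 6: = 6(1 + 2 + ... + 226) = 6 × n(n+1)/2
= 6 × 226×227/2
= 6 × 25651
= 153906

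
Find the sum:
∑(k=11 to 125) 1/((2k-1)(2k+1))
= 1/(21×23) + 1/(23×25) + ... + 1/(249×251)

Partial fractions: 1/((2k-1)(2k+1)) = (1/2)[1/(2k-1) - 1/(2k+1)]
The series telescopes:
= (1/2)[1/21 - 1/251]
= 115/5271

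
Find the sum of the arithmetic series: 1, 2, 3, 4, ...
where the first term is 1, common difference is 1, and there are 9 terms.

Sₙ = n/2 × (first + last)
Last term = a + (n-1)d = 1 + (9-1)×1 = 9
S_9 = 9/2 × (1 + 9)
S_9 = 9/2 × 10 = 45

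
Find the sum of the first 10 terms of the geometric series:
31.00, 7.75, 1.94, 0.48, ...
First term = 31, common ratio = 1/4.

Sₙ = a(1 - rⁿ) / (1 - r)
S_10 = 31(1 - (1/4)^10) / (1 - (1/4))
S_10 = 31(1 - (1/1048576)) / (3/4)
S_10 = 10835275/262144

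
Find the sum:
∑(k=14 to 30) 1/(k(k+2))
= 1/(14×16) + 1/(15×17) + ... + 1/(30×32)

Partial fractions: 1/(k(k+2)) = (1/2)[1/k - 1/(k+2)]
Telescoping leaves the first two and last two terms:
= (1/2)[1/14 + 1/15 - 1/31 - 1/32]
= 7769/208320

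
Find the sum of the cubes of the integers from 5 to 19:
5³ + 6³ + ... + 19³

Use ∑_{k=1}^{n} k³ = [n(n+1)/2]², then subtract the first 4 terms.
∑_{k=1}^{19} k³ = [19×20/2]² = 190² = 36100
∑_{k=1}^{4} k³ = [4×5/2]² = 10² = 100
∑_{k=5}^{19} k³ = 36100 - 100 = 36000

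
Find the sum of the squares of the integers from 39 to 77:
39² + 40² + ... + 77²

Use ∑_{k=1}^{n} k² = n(n+1)(2n+1)/6, then subtract the first 38 terms.
∑_{k=1}^{77} k² = 77×78×155/6 = 155155
∑_{k=1}^{38} k² = 38×39×77/6 = 19019
∑_{k=39}^{77} k² = 155155 - 19019 = 136136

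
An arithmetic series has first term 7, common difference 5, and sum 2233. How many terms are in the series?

Using S = n/2 × [2a + (n-1)d]
2233 = n/2 × [2(7) + (n-1)(5)]
2233 = n/2 × [14 + 5n - 5]
4466 = n × [9 + 5n]
5n² + (9)n - 4466 = 0
Discriminant: Δ = (9)² - 4(5)(-4466) = 81 + 89320 = 89401
√Δ = 299
n = [-(9) + √Δ] / (2·5) = (-9 + 299) / 10 = 290 / 10 = 29
(The negative root is discarded since n must be a positive integer.)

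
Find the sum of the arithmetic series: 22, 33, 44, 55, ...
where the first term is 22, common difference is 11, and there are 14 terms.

Sₙ = n/2 × (first + last)
Last term = a + (n-1)d = 22 + (14-1)×11 = 165
S_14 = 14/2 × (22 + 165)
S_14 = 14/2 × 187 = 1309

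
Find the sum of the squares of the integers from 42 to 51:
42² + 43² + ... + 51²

Use ∑_{k=1}^{n} k² = n(n+1)(2n+1)/6, then subtract the first 41 terms.
∑_{k=1}^{51} k² = 51×52×103/6 = 45526
∑_{k=1}^{41} k² = 41×42×83/6 = 23821
∑_{k=42}^{51} k² = 45526 - 23821 = 21705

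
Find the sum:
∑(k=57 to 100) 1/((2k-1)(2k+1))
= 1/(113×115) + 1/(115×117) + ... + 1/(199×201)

Partial fractions: 1/((2k-1)(2k+1)) = (1/2)[1/(2k-1) - 1/(2k+1)]
The series telescopes:
= (1/2)[1/113 - 1/201]
= 44/22713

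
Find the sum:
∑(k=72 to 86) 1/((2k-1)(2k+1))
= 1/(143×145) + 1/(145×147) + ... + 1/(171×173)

Partial fractions: 1/((2k-1)(2k+1)) = (1/2)[1/(2k-1) - 1/(2k+1)]
The series telescopes:
= (1/2)[1/143 - 1/173]
= 15/24739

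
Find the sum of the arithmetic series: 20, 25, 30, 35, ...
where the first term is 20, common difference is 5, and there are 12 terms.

Sₙ = n/2 × (first + last)
Last term = a + (n-1)d = 20 + (12-1)×5 = 75
S_12 = 12/2 × (20 + 75)
S_12 = 12/2 × 95 = 570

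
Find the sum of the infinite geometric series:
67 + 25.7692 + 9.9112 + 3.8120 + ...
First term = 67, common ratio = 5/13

For |r| < 1, S = a / (1 - r)
S = 67 / (1 - (5/13))
S = 67 / (8/13)
S = 871/8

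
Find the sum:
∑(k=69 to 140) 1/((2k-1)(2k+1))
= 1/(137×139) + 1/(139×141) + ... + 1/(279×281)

Partial fractions: 1/((2k-1)(2k+1)) = (1/2)[1/(2k-1) - 1/(2k+1)]
The series telescopes:
= (1/2)[1/137 - 1/281]
= 72/38497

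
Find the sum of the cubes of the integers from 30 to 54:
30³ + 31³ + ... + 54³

Use ∑_{k=1}^{n} k³ = [n(n+1)/2]², then subtract the first 29 terms.
∑_{k=1}^{54} k³ = [54×55/2]² = 1485² = 2205225
∑_{k=1}^{29} k³ = [29×30/2]² = 435² = 189225
∑_{k=30}^{54} k³ = 2205225 - 189225 = 2016000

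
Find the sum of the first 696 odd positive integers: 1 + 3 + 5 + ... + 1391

Sum of first n odd numbers = n²
= 696²
= 484416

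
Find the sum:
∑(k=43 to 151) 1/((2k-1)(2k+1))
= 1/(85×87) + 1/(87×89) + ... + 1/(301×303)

Partial fractions: 1/((2k-1)(2k+1)) = (1/2)[1/(2k-1) - 1/(2k+1)]
The series telescopes:
= (1/2)[1/85 - 1/303]
= 109/25755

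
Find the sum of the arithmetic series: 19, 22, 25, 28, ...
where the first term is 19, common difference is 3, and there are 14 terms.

Sₙ = n/2 × (first + last)
Last term = a + (n-1)d = 19 + (14-1)×3 = 58
S_14 = 14/2 × (19 + 58)
S_14 = 14/2 × 77 = 539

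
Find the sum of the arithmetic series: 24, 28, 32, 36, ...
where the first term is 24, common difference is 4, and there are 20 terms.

Sₙ = n/2 × (first + last)
Last term = a + (n-1)d = 24 + (20-1)×4 = 100
S_20 = 20/2 × (24 + 100)
S_20 = 20/2 × 124 = 1240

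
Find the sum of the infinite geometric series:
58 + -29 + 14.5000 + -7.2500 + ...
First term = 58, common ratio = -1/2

For |r| < 1, S = a / (1 - r)
S = 58 / (1 - (-1/2))
S = 58 / (3/2)
S = 116/3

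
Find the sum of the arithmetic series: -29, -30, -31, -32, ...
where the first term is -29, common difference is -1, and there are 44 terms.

Sₙ = n/2 × (first + last)
Last term = a + (n-1)d = -29 + (44-1)×(-1) = -72
S_44 = 44/2 × (-29 + (-72))
S_44 = 44/2 × (-101) = -2222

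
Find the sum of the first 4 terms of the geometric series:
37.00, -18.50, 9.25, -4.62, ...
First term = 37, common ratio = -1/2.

Sₙ = a(1 - rⁿ) / (1 - r)
S_4 = 37(1 - (-1/2)^4) / (1 - (-1/2))
S_4 = 37(1 - (1/16)) / (3/2)
S_4 = 185/8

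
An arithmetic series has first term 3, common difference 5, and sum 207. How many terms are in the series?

Using S = n/2 × [2a + (n-1)d]
207 = n/2 × [2(3) + (n-1)(5)]
207 = n/2 × [6 + 5n - 5]
414 = n × [1 + 5n]
5n² + (1)n - 414 = 0
Discriminant: Δ = (1)² - 4(5)(-414) = 1 + 8280 = 8281
√Δ = 91
n = [-(1) + √Δ] / (2·5) = (-1 + 91) / 10 = 90 / 10 = 9
(The negative root is discarded since n must be a positive integer.)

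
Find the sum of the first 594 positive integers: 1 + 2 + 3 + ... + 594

Formula: ∑k = n(n+1)/2
= 594×595/2
= 353430/2
= 176715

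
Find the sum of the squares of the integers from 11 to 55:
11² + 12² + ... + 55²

Use ∑_{k=1}^{n} k² = n(n+1)(2n+1)/6, then subtract the first 10 terms.
∑_{k=1}^{55} k² = 55×56×111/6 = 56980
∑_{k=1}^{10} k² = 10×11×21/6 = 385
∑_{k=11}^{55} k² = 56980 - 385 = 56595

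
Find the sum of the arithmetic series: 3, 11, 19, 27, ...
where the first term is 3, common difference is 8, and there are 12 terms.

Sₙ = n/2 × (first + last)
Last term = a + (n-1)d = 3 + (12-1)×8 = 91
S_12 = 12/2 × (3 + 91)
S_12 = 12/2 × 94 = 564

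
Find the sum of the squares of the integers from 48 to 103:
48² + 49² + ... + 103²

Use ∑_{k=1}^{n} k² = n(n+1)(2n+1)/6, then subtract the first 47 terms.
∑_{k=1}^{103} k² = 103×104×207/6 = 369564
∑_{k=1}^{47} k² = 47×48×95/6 = 35720
∑_{k=48}^{103} k² = 369564 - 35720 = 333844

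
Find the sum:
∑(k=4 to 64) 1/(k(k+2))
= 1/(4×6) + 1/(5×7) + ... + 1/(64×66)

Partial fractions: 1/(k(k+2)) = (1/2)[1/k - 1/(k+2)]
Telescoping leaves the first two and last two terms:
= (1/2)[1/4 + 1/5 - 1/65 - 1/66]
= 3599/17160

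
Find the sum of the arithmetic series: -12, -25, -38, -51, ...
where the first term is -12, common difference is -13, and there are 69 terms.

Sₙ = n/2 × (first + last)
Last term = a + (n-1)d = -12 + (69-1)×(-13) = -896
S_69 = 69/2 × (-12 + (-896))
S_69 = 69/2 × (-908) = -31326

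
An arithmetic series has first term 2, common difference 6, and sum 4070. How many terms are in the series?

Using S = n/2 × [2a + (n-1)d]
4070 = n/2 × [2(2) + (n-1)(6)]
4070 = n/2 × [4 + 6n - 6]
8140 = n × [-2 + 6n]
6n² + (-2)n - 8140 = 0
Discriminant: Δ = (-2)² - 4(6)(-8140) = 4 + 195360 = 195364
√Δ = 442
n = [-(-2) + √Δ] / (2·6) = (2 + 442) / 12 = 444 / 12 = 37
(The negative root is discarded since n must be a positive integer.)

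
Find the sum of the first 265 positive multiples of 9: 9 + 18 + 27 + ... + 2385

Factor out 9: = 9(1 + 2 + ... + 265) = 9 × n(n+1)/2
= 9 × 265×266/2
= 9 × 35245
= 317205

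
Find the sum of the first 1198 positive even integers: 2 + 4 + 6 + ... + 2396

Sum of first n even numbers = n(n+1)
= 1198×1199
= 1436402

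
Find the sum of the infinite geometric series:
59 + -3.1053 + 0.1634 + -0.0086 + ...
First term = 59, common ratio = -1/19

For |r| < 1, S = a / (1 - r)
S = 59 / (1 - (-1/19))
S = 59 / (20/19)
S = 1121/20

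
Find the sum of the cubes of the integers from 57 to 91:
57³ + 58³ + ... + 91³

Use ∑_{k=1}^{n} k³ = [n(n+1)/2]², then subtract the first 56 terms.
∑_{k=1}^{91} k³ = [91×92/2]² = 4186² = 17522596
∑_{k=1}^{56} k³ = [56×57/2]² = 1596² = 2547216
∑_{k=57}^{91} k³ = 17522596 - 2547216 = 14975380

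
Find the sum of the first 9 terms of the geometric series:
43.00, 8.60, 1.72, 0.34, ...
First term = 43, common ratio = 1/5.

Sₙ = a(1 - rⁿ) / (1 - r)
S_9 = 43(1 - (1/5)^9) / (1 - (1/5))
S_9 = 43(1 - (1/1953125)) / (4/5)
S_9 = 20996083/390625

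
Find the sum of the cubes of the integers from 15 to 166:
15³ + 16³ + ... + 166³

Use ∑_{k=1}^{n} k³ = [n(n+1)/2]², then subtract the first 14 terms.
∑_{k=1}^{166} k³ = [166×167/2]² = 13861² = 192127321
∑_{k=1}^{14} k³ = [14×15/2]² = 105² = 11025
∑_{k=15}^{166} k³ = 192127321 - 11025 = 192116296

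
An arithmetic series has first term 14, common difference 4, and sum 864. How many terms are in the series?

Using S = n/2 × [2a + (n-1)d]
864 = n/2 × [2(14) + (n-1)(4)]
864 = n/2 × [28 + 4n - 4]
1728 = n × [24 + 4n]
4n² + (24)n - 1728 = 0
Discriminant: Δ = (24)² - 4(4)(-1728) = 576 + 27648 = 28224
√Δ = 168
n = [-(24) + √Δ] / (2·4) = (-24 + 168) / 8 = 144 / 8 = 18
(The negative root is discarded since n must be a positive integer.)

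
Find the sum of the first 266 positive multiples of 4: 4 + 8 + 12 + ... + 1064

Factor out 4: = 4(1 + 2 + ... + 266) = 4 × n(n+1)/2
= 4 × 266×267/2
= 4 × 35511
= 142044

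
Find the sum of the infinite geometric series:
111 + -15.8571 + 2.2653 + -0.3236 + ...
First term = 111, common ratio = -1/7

For |r| < 1, S = a / (1 - r)
S = 111 / (1 - (-1/7))
S = 111 / (8/7)
S = 777/8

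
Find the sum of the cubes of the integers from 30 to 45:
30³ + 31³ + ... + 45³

Use ∑_{k=1}^{n} k³ = [n(n+1)/2]², then subtract the first 29 terms.
∑_{k=1}^{45} k³ = [45×46/2]² = 1035² = 1071225
∑_{k=1}^{29} k³ = [29×30/2]² = 435² = 189225
∑_{k=30}^{45} k³ = 1071225 - 189225 = 882000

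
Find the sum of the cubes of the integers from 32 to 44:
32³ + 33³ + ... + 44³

Use ∑_{k=1}^{n} k³ = [n(n+1)/2]², then subtract the first 31 terms.
∑_{k=1}^{44} k³ = [44×45/2]² = 990² = 980100
∑_{k=1}^{31} k³ = [31×32/2]² = 496² = 246016
∑_{k=32}^{44} k³ = 980100 - 246016 = 734084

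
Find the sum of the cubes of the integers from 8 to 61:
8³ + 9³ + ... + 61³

Use ∑_{k=1}^{n} k³ = [n(n+1)/2]², then subtract the first 7 terms.
∑_{k=1}^{61} k³ = [61×62/2]² = 1891² = 3575881
∑_{k=1}^{7} k³ = [7×8/2]² = 28² = 784
∑_{k=8}^{61} k³ = 3575881 - 784 = 3575097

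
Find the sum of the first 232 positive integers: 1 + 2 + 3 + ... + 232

Formula: ∑k = n(n+1)/2
= 232×233/2
= 54056/2
= 27028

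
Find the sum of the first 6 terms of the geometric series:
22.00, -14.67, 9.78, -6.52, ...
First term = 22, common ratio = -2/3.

Sₙ = a(1 - rⁿ) / (1 - r)
S_6 = 22(1 - (-2/3)^6) / (1 - (-2/3))
S_6 = 22(1 - (64/729)) / (5/3)
S_6 = 2926/243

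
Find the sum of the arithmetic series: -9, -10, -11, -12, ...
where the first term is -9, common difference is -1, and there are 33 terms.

Sₙ = n/2 × (first + last)
Last term = a + (n-1)d = -9 + (33-1)×(-1) = -41
S_33 = 33/2 × (-9 + (-41))
S_33 = 33/2 × (-50) = -825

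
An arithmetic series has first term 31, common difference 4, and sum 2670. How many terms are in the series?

Using S = n/2 × [2a + (n-1)d]
2670 = n/2 × [2(31) + (n-1)(4)]
2670 = n/2 × [62 + 4n - 4]
5340 = n × [58 + 4n]
4n² + (58)n - 5340 = 0
Discriminant: Δ = (58)² - 4(4)(-5340) = 3364 + 85440 = 88804
√Δ = 298
n = [-(58) + √Δ] / (2·4) = (-58 + 298) / 8 = 240 / 8 = 30
(The negative root is discarded since n must be a positive integer.)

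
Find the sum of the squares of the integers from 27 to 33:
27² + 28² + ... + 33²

Use ∑_{k=1}^{n} k² = n(n+1)(2n+1)/6, then subtract the first 26 terms.
∑_{k=1}^{33} k² = 33×34×67/6 = 12529
∑_{k=1}^{26} k² = 26×27×53/6 = 6201
∑_{k=27}^{33} k² = 12529 - 6201 = 6328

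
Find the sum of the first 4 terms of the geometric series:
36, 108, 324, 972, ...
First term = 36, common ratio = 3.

Sₙ = a(1 - rⁿ) / (1 - r)
S_4 = 36(1 - 3^4) / (1 - 3)
S_4 = 36(1 - 81) / (-2)
S_4 = 1440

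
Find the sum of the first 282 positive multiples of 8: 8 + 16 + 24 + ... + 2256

Factor out 8: = 8(1 + 2 + ... + 282) = 8 × n(n+1)/2
= 8 × 282×283/2
= 8 × 39903
= 319224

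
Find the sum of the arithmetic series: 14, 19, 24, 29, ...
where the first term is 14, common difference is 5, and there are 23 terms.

Sₙ = n/2 × (first + last)
Last term = a + (n-1)d = 14 + (23-1)×5 = 124
S_23 = 23/2 × (14 + 124)
S_23 = 23/2 × 138 = 1587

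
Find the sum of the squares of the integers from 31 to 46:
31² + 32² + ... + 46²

Use ∑_{k=1}^{n} k² = n(n+1)(2n+1)/6, then subtract the first 30 terms.
∑_{k=1}^{46} k² = 46×47×93/6 = 33511
∑_{k=1}^{30} k² = 30×31×61/6 = 9455
∑_{k=31}^{46} k² = 33511 - 9455 = 24056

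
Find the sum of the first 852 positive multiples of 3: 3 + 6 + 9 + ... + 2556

Factor out 3: = 3(1 + 2 + ... + 852) = 3 × n(n+1)/2
= 3 × 852×853/2
= 3 × 363378
= 1090134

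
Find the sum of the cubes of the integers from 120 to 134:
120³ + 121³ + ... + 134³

Use ∑_{k=1}^{n} k³ = [n(n+1)/2]², then subtract the first 119 terms.
∑_{k=1}^{134} k³ = [134×135/2]² = 9045² = 81812025
∑_{k=1}^{119} k³ = [119×120/2]² = 7140² = 50979600
∑_{k=120}^{134} k³ = 81812025 - 50979600 = 30832425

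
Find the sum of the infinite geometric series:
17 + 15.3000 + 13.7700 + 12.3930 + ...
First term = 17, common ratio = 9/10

For |r| < 1, S = a / (1 - r)
S = 17 / (1 - (9/10))
S = 17 / (1/10)
S = 170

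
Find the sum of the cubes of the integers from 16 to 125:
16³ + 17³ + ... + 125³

Use ∑_{k=1}^{n} k³ = [n(n+1)/2]², then subtract the first 15 terms.
∑_{k=1}^{125} k³ = [125×126/2]² = 7875² = 62015625
∑_{k=1}^{15} k³ = [15×16/2]² = 120² = 14400
∑_{k=16}^{125} k³ = 62015625 - 14400 = 62001225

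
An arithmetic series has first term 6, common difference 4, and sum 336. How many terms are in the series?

Using S = n/2 × [2a + (n-1)d]
336 = n/2 × [2(6) + (n-1)(4)]
336 = n/2 × [12 + 4n - 4]
672 = n × [8 + 4n]
4n² + (8)n - 672 = 0
Discriminant: Δ = (8)² - 4(4)(-672) = 64 + 10752 = 10816
√Δ = 104
n = [-(8) + √Δ] / (2·4) = (-8 + 104) / 8 = 96 / 8 = 12
(The negative root is discarded since n must be a positive integer.)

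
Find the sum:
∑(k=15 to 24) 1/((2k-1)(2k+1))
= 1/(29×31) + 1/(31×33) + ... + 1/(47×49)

Partial fractions: 1/((2k-1)(2k+1)) = (1/2)[1/(2k-1) - 1/(2k+1)]
The series telescopes:
= (1/2)[1/29 - 1/49]
= 10/1421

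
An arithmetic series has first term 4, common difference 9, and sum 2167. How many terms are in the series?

Using S = n/2 × [2a + (n-1)d]
2167 = n/2 × [2(4) + (n-1)(9)]
2167 = n/2 × [8 + 9n - 9]
4334 = n × [-1 + 9n]
9n² + (-1)n - 4334 = 0
Discriminant: Δ = (-1)² - 4(9)(-4334) = 1 + 156024 = 156025
√Δ = 395
n = [-(-1) + √Δ] / (2·9) = (1 + 395) / 18 = 396 / 18 = 22
(The negative root is discarded since n must be a positive integer.)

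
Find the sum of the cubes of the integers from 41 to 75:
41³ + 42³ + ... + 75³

Use ∑_{k=1}^{n} k³ = [n(n+1)/2]², then subtract the first 40 terms.
∑_{k=1}^{75} k³ = [75×76/2]² = 2850² = 8122500
∑_{k=1}^{40} k³ = [40×41/2]² = 820² = 672400
∑_{k=41}^{75} k³ = 8122500 - 672400 = 7450100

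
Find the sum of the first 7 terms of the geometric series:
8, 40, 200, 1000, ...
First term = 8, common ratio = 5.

Sₙ = a(1 - rⁿ) / (1 - r)
S_7 = 8(1 - 5^7) / (1 - 5)
S_7 = 8(1 - 78125) / (-4)
S_7 = 156248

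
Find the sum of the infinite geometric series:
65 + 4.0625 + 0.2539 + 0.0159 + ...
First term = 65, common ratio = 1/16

For |r| < 1, S = a / (1 - r)
S = 65 / (1 - (1/16))
S = 65 / (15/16)
S = 208/3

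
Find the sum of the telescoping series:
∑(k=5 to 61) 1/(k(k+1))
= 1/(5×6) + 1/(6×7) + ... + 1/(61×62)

Partial fractions: 1/(k(k+1)) = 1/k - 1/(k+1)
The series telescopes:
= (1/5 - 1/6) + (1/6 - 1/7) + ... + (1/61 - 1/62)
= 1/5 - 1/62
= 57/310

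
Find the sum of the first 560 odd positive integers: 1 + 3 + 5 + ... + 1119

Sum of first n odd numbers = n²
= 560²
= 313600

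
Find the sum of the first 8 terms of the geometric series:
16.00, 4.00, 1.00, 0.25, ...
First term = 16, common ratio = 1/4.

Sₙ = a(1 - rⁿ) / (1 - r)
S_8 = 16(1 - (1/4)^8) / (1 - (1/4))
S_8 = 16(1 - (1/65536)) / (3/4)
S_8 = 21845/1024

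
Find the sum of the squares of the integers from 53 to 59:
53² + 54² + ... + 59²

Use ∑_{k=1}^{n} k² = n(n+1)(2n+1)/6, then subtract the first 52 terms.
∑_{k=1}^{59} k² = 59×60×119/6 = 70210
∑_{k=1}^{52} k² = 52×53×105/6 = 48230
∑_{k=53}^{59} k² = 70210 - 48230 = 21980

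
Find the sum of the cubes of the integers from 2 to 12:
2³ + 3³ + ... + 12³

Use ∑_{k=1}^{n} k³ = [n(n+1)/2]², then subtract the first 1 terms.
∑_{k=1}^{12} k³ = [12×13/2]² = 78² = 6084
∑_{k=1}^{1} k³ = [1×2/2]² = 1² = 1
∑_{k=2}^{12} k³ = 6084 - 1 = 6083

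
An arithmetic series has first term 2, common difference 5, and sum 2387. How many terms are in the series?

Using S = n/2 × [2a + (n-1)d]
2387 = n/2 × [2(2) + (n-1)(5)]
2387 = n/2 × [4 + 5n - 5]
4774 = n × [-1 + 5n]
5n² + (-1)n - 4774 = 0
Discriminant: Δ = (-1)² - 4(5)(-4774) = 1 + 95480 = 95481
√Δ = 309
n = [-(-1) + √Δ] / (2·5) = (1 + 309) / 10 = 310 / 10 = 31
(The negative root is discarded since n must be a positive integer.)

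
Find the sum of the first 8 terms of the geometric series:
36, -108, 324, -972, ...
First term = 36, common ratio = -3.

Sₙ = a(1 - rⁿ) / (1 - r)
S_8 = 36(1 - (-3)^8) / (1 - (-3))
S_8 = 36(1 - 6561) / (4)
S_8 = -59040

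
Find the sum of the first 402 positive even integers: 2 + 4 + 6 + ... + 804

Sum of first n even numbers = n(n+1)
= 402×403
= 162006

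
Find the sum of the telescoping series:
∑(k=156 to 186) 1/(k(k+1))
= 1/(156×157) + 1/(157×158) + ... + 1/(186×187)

Partial fractions: 1/(k(k+1)) = 1/k - 1/(k+1)
The series telescopes:
= (1/156 - 1/157) + (1/157 - 1/158) + ... + (1/186 - 1/187)
= 1/156 - 1/187
= 31/29172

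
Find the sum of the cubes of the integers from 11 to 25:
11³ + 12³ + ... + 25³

Use ∑_{k=1}^{n} k³ = [n(n+1)/2]², then subtract the first 10 terms.
∑_{k=1}^{25} k³ = [25×26/2]² = 325² = 105625
∑_{k=1}^{10} k³ = [10×11/2]² = 55² = 3025
∑_{k=11}^{25} k³ = 105625 - 3025 = 102600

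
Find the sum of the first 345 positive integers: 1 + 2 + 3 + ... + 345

Formula: ∑k = n(n+1)/2
= 345×346/2
= 119370/2
= 59685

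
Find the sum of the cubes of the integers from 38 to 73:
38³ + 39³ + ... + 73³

Use ∑_{k=1}^{n} k³ = [n(n+1)/2]², then subtract the first 37 terms.
∑_{k=1}^{73} k³ = [73×74/2]² = 2701² = 7295401
∑_{k=1}^{37} k³ = [37×38/2]² = 703² = 494209
∑_{k=38}^{73} k³ = 7295401 - 494209 = 6801192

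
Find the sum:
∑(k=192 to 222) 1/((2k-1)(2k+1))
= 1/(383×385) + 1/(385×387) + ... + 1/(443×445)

Partial fractions: 1/((2k-1)(2k+1)) = (1/2)[1/(2k-1) - 1/(2k+1)]
The series telescopes:
= (1/2)[1/383 - 1/445]
= 31/170435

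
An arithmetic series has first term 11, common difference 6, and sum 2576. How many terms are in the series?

Using S = n/2 × [2a + (n-1)d]
2576 = n/2 × [2(11) + (n-1)(6)]
2576 = n/2 × [22 + 6n - 6]
5152 = n × [16 + 6n]
6n² + (16)n - 5152 = 0
Discriminant: Δ = (16)² - 4(6)(-5152) = 256 + 123648 = 123904
√Δ = 352
n = [-(16) + √Δ] / (2·6) = (-16 + 352) / 12 = 336 / 12 = 28
(The negative root is discarded since n must be a positive integer.)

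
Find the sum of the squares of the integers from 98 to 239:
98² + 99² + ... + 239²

Use ∑_{k=1}^{n} k² = n(n+1)(2n+1)/6, then subtract the first 97 terms.
∑_{k=1}^{239} k² = 239×240×479/6 = 4579240
∑_{k=1}^{97} k² = 97×98×195/6 = 308945
∑_{k=98}^{239} k² = 4579240 - 308945 = 4270295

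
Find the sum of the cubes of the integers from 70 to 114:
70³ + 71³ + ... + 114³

Use ∑_{k=1}^{n} k³ = [n(n+1)/2]², then subtract the first 69 terms.
∑_{k=1}^{114} k³ = [114×115/2]² = 6555² = 42968025
∑_{k=1}^{69} k³ = [69×70/2]² = 2415² = 5832225
∑_{k=70}^{114} k³ = 42968025 - 5832225 = 37135800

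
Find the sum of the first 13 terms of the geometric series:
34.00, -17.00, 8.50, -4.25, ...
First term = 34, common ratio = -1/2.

Sₙ = a(1 - rⁿ) / (1 - r)
S_13 = 34(1 - (-1/2)^13) / (1 - (-1/2))
S_13 = 34(1 - (-1/8192)) / (3/2)
S_13 = 46427/2048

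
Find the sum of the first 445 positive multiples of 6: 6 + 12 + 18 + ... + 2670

Factor out 6: = 6(1 + 2 + ... + 445) = 6 × n(n+1)/2
= 6 × 445×446/2
= 6 × 99235
= 595410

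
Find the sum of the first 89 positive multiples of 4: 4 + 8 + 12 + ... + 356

Factor out 4: = 4(1 + 2 + ... + 89) = 4 × n(n+1)/2
= 4 × 89×90/2
= 4 × 4005
= 16020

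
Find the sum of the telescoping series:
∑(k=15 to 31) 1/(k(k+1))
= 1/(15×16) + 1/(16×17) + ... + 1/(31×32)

Partial fractions: 1/(k(k+1)) = 1/k - 1/(k+1)
The series telescopes:
= (1/15 - 1/16) + (1/16 - 1/17) + ... + (1/31 - 1/32)
= 1/15 - 1/32
= 17/480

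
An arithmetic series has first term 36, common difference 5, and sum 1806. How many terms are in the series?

Using S = n/2 × [2a + (n-1)d]
1806 = n/2 × [2(36) + (n-1)(5)]
1806 = n/2 × [72 + 5n - 5]
3612 = n × [67 + 5n]
5n² + (67)n - 3612 = 0
Discriminant: Δ = (67)² - 4(5)(-3612) = 4489 + 72240 = 76729
√Δ = 277
n = [-(67) + √Δ] / (2·5) = (-67 + 277) / 10 = 210 / 10 = 21
(The negative root is discarded since n must be a positive integer.)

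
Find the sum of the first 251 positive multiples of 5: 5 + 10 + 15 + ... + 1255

Factor out 5: = 5(1 + 2 + ... + 251) = 5 × n(n+1)/2
= 5 × 251×252/2
= 5 × 31626
= 158130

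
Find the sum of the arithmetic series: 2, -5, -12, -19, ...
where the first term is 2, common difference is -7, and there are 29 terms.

Sₙ = n/2 × (first + last)
Last term = a + (n-1)d = 2 + (29-1)×(-7) = -194
S_29 = 29/2 × (2 + (-194))
S_29 = 29/2 × (-192) = -2784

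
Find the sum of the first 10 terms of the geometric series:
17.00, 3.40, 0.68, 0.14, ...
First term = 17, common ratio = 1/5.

Sₙ = a(1 - rⁿ) / (1 - r)
S_10 = 17(1 - (1/5)^10) / (1 - (1/5))
S_10 = 17(1 - (1/9765625)) / (4/5)
S_10 = 41503902/1953125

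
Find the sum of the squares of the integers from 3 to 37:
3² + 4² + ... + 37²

Use ∑_{k=1}^{n} k² = n(n+1)(2n+1)/6, then subtract the first 2 terms.
∑_{k=1}^{37} k² = 37×38×75/6 = 17575
∑_{k=1}^{2} k² = 2×3×5/6 = 5
∑_{k=3}^{37} k² = 17575 - 5 = 17570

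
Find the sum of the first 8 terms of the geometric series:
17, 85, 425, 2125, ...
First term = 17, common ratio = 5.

Sₙ = a(1 - rⁿ) / (1 - r)
S_8 = 17(1 - 5^8) / (1 - 5)
S_8 = 17(1 - 390625) / (-4)
S_8 = 1660152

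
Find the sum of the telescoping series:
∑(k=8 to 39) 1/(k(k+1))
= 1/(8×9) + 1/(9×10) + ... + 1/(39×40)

Partial fractions: 1/(k(k+1)) = 1/k - 1/(k+1)
The series telescopes:
= (1/8 - 1/9) + (1/9 - 1/10) + ... + (1/39 - 1/40)
= 1/8 - 1/40
= 1/10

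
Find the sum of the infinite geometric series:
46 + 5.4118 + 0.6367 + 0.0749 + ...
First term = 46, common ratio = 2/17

For |r| < 1, S = a / (1 - r)
S = 46 / (1 - (2/17))
S = 46 / (15/17)
S = 782/15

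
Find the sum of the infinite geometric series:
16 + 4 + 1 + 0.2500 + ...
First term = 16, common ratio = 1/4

For |r| < 1, S = a / (1 - r)
S = 16 / (1 - (1/4))
S = 16 / (3/4)
S = 64/3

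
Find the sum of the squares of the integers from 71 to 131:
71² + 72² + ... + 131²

Use ∑_{k=1}^{n} k² = n(n+1)(2n+1)/6, then subtract the first 70 terms.
∑_{k=1}^{131} k² = 131×132×263/6 = 757966
∑_{k=1}^{70} k² = 70×71×141/6 = 116795
∑_{k=71}^{131} k² = 757966 - 116795 = 641171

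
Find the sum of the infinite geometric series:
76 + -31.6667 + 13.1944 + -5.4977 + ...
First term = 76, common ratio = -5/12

For |r| < 1, S = a / (1 - r)
S = 76 / (1 - (-5/12))
S = 76 / (17/12)
S = 912/17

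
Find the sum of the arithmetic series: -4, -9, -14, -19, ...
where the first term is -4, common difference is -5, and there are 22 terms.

Sₙ = n/2 × (first + last)
Last term = a + (n-1)d = -4 + (22-1)×(-5) = -109
S_22 = 22/2 × (-4 + (-109))
S_22 = 22/2 × (-113) = -1243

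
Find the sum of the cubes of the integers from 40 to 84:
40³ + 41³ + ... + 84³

Use ∑_{k=1}^{n} k³ = [n(n+1)/2]², then subtract the first 39 terms.
∑_{k=1}^{84} k³ = [84×85/2]² = 3570² = 12744900
∑_{k=1}^{39} k³ = [39×40/2]² = 780² = 608400
∑_{k=40}^{84} k³ = 12744900 - 608400 = 12136500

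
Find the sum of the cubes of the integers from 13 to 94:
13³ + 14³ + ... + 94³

Use ∑_{k=1}^{n} k³ = [n(n+1)/2]², then subtract the first 12 terms.
∑_{k=1}^{94} k³ = [94×95/2]² = 4465² = 19936225
∑_{k=1}^{12} k³ = [12×13/2]² = 78² = 6084
∑_{k=13}^{94} k³ = 19936225 - 6084 = 19930141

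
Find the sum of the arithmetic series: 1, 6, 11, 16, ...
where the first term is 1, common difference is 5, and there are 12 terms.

Sₙ = n/2 × (first + last)
Last term = a + (n-1)d = 1 + (12-1)×5 = 56
S_12 = 12/2 × (1 + 56)
S_12 = 12/2 × 57 = 342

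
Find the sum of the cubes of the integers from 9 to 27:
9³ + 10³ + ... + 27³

Use ∑_{k=1}^{n} k³ = [n(n+1)/2]², then subtract the first 8 terms.
∑_{k=1}^{27} k³ = [27×28/2]² = 378² = 142884
∑_{k=1}^{8} k³ = [8×9/2]² = 36² = 1296
∑_{k=9}^{27} k³ = 142884 - 1296 = 141588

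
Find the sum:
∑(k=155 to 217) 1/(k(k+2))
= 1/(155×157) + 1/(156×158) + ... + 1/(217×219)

Partial fractions: 1/(k(k+2)) = (1/2)[1/k - 1/(k+2)]
Telescoping leaves the first two and last two terms:
= (1/2)[1/155 + 1/156 - 1/218 - 1/219]
= 237839/128266840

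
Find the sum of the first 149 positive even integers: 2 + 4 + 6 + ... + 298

Sum of first n even numbers = n(n+1)
= 149×150
= 22350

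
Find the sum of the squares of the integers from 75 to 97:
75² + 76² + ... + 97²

Use ∑_{k=1}^{n} k² = n(n+1)(2n+1)/6, then subtract the first 74 terms.
∑_{k=1}^{97} k² = 97×98×195/6 = 308945
∑_{k=1}^{74} k² = 74×75×149/6 = 137825
∑_{k=75}^{97} k² = 308945 - 137825 = 171120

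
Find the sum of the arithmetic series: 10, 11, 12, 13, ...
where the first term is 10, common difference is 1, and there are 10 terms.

Sₙ = n/2 × (first + last)
Last term = a + (n-1)d = 10 + (10-1)×1 = 19
S_10 = 10/2 × (10 + 19)
S_10 = 10/2 × 29 = 145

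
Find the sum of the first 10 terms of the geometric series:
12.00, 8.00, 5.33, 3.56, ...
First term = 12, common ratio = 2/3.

Sₙ = a(1 - rⁿ) / (1 - r)
S_10 = 12(1 - (2/3)^10) / (1 - (2/3))
S_10 = 12(1 - (1024/59049)) / (1/3)
S_10 = 232100/6561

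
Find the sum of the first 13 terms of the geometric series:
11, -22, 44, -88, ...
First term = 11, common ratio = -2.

Sₙ = a(1 - rⁿ) / (1 - r)
S_13 = 11(1 - (-2)^13) / (1 - (-2))
S_13 = 11(1 - (-8192)) / (3)
S_13 = 30041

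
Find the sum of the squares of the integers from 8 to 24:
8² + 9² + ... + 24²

Use ∑_{k=1}^{n} k² = n(n+1)(2n+1)/6, then subtract the first 7 terms.
∑_{k=1}^{24} k² = 24×25×49/6 = 4900
∑_{k=1}^{7} k² = 7×8×15/6 = 140
∑_{k=8}^{24} k² = 4900 - 140 = 4760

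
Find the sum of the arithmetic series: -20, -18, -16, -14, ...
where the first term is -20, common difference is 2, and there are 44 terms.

Sₙ = n/2 × (first + last)
Last term = a + (n-1)d = -20 + (44-1)×2 = 66
S_44 = 44/2 × (-20 + 66)
S_44 = 44/2 × 46 = 1012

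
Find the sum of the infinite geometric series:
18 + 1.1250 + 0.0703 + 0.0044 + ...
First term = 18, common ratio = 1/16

For |r| < 1, S = a / (1 - r)
S = 18 / (1 - (1/16))
S = 18 / (15/16)
S = 96/5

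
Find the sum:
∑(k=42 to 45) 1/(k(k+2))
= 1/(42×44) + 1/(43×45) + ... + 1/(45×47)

Partial fractions: 1/(k(k+2)) = (1/2)[1/k - 1/(k+2)]
Telescoping leaves the first two and last two terms:
= (1/2)[1/42 + 1/43 - 1/46 - 1/47]
= 3953/1952286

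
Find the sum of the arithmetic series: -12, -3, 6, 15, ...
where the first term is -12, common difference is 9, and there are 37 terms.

Sₙ = n/2 × (first + last)
Last term = a + (n-1)d = -12 + (37-1)×9 = 312
S_37 = 37/2 × (-12 + 312)
S_37 = 37/2 × 300 = 5550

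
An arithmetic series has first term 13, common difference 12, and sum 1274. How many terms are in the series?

Using S = n/2 × [2a + (n-1)d]
1274 = n/2 × [2(13) + (n-1)(12)]
1274 = n/2 × [26 + 12n - 12]
2548 = n × [14 + 12n]
12n² + (14)n - 2548 = 0
Discriminant: Δ = (14)² - 4(12)(-2548) = 196 + 122304 = 122500
√Δ = 350
n = [-(14) + √Δ] / (2·12) = (-14 + 350) / 24 = 336 / 24 = 14
(The negative root is discarded since n must be a positive integer.)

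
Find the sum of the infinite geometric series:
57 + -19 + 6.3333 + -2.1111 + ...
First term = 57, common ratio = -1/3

For |r| < 1, S = a / (1 - r)
S = 57 / (1 - (-1/3))
S = 57 / (4/3)
S = 171/4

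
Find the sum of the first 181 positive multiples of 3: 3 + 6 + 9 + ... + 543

Factor out 3: = 3(1 + 2 + ... + 181) = 3 × n(n+1)/2
= 3 × 181×182/2
= 3 × 16471
= 49413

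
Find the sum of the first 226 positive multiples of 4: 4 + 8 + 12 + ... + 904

Factor out 4: = 4(1 + 2 + ... + 226) = 4 × n(n+1)/2
= 4 × 226×227/2
= 4 × 25651
= 102604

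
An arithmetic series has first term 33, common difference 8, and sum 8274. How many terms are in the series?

Using S = n/2 × [2a + (n-1)d]
8274 = n/2 × [2(33) + (n-1)(8)]
8274 = n/2 × [66 + 8n - 8]
16548 = n × [58 + 8n]
8n² + (58)n - 16548 = 0
Discriminant: Δ = (58)² - 4(8)(-16548) = 3364 + 529536 = 532900
√Δ = 730
n = [-(58) + √Δ] / (2·8) = (-58 + 730) / 16 = 672 / 16 = 42
(The negative root is discarded since n must be a positive integer.)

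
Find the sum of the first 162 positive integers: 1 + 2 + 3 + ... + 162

Formula: ∑k = n(n+1)/2
= 162×163/2
= 26406/2
= 13203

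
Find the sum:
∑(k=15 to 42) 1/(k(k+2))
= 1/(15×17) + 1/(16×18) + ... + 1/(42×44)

Partial fractions: 1/(k(k+2)) = (1/2)[1/k - 1/(k+2)]
Telescoping leaves the first two and last two terms:
= (1/2)[1/15 + 1/16 - 1/43 - 1/44]
= 9443/227040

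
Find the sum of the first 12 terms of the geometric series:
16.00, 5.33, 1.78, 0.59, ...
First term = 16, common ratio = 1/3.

Sₙ = a(1 - rⁿ) / (1 - r)
S_12 = 16(1 - (1/3)^12) / (1 - (1/3))
S_12 = 16(1 - (1/531441)) / (2/3)
S_12 = 4251520/177147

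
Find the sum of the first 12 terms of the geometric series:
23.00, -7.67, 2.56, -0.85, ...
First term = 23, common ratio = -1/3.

Sₙ = a(1 - rⁿ) / (1 - r)
S_12 = 23(1 - (-1/3)^12) / (1 - (-1/3))
S_12 = 23(1 - (1/531441)) / (4/3)
S_12 = 3055780/177147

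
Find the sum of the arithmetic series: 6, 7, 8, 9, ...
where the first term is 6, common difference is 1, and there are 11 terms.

Sₙ = n/2 × (first + last)
Last term = a + (n-1)d = 6 + (11-1)×1 = 16
S_11 = 11/2 × (6 + 16)
S_11 = 11/2 × 22 = 121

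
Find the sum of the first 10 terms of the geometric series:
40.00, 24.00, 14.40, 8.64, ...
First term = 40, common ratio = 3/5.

Sₙ = a(1 - rⁿ) / (1 - r)
S_10 = 40(1 - (3/5)^10) / (1 - (3/5))
S_10 = 40(1 - (59049/9765625)) / (2/5)
S_10 = 38826304/390625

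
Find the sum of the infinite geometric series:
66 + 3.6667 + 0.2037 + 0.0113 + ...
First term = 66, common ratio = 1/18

For |r| < 1, S = a / (1 - r)
S = 66 / (1 - (1/18))
S = 66 / (17/18)
S = 1188/17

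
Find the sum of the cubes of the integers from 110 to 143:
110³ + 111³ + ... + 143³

Use ∑_{k=1}^{n} k³ = [n(n+1)/2]², then subtract the first 109 terms.
∑_{k=1}^{143} k³ = [143×144/2]² = 10296² = 106007616
∑_{k=1}^{109} k³ = [109×110/2]² = 5995² = 35940025
∑_{k=110}^{143} k³ = 106007616 - 35940025 = 70067591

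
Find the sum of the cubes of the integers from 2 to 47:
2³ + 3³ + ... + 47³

Use ∑_{k=1}^{n} k³ = [n(n+1)/2]², then subtract the first 1 terms.
∑_{k=1}^{47} k³ = [47×48/2]² = 1128² = 1272384
∑_{k=1}^{1} k³ = [1×2/2]² = 1² = 1
∑_{k=2}^{47} k³ = 1272384 - 1 = 1272383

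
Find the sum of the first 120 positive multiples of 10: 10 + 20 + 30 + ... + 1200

Factor out 10: = 10(1 + 2 + ... + 120) = 10 × n(n+1)/2
= 10 × 120×121/2
= 10 × 7260
= 72600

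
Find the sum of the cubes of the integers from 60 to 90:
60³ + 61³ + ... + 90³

Use ∑_{k=1}^{n} k³ = [n(n+1)/2]², then subtract the first 59 terms.
∑_{k=1}^{90} k³ = [90×91/2]² = 4095² = 16769025
∑_{k=1}^{59} k³ = [59×60/2]² = 1770² = 3132900
∑_{k=60}^{90} k³ = 16769025 - 3132900 = 13636125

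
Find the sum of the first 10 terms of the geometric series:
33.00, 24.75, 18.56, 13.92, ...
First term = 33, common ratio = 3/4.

Sₙ = a(1 - rⁿ) / (1 - r)
S_10 = 33(1 - (3/4)^10) / (1 - (3/4))
S_10 = 33(1 - (59049/1048576)) / (1/4)
S_10 = 32654391/262144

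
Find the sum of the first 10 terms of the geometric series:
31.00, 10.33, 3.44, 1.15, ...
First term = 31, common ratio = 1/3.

Sₙ = a(1 - rⁿ) / (1 - r)
S_10 = 31(1 - (1/3)^10) / (1 - (1/3))
S_10 = 31(1 - (1/59049)) / (2/3)
S_10 = 915244/19683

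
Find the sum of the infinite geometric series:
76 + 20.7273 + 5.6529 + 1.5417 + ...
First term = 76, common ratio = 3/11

For |r| < 1, S = a / (1 - r)
S = 76 / (1 - (3/11))
S = 76 / (8/11)
S = 209/2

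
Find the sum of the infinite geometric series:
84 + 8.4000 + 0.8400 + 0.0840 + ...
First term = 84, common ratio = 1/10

For |r| < 1, S = a / (1 - r)
S = 84 / (1 - (1/10))
S = 84 / (9/10)
S = 280/3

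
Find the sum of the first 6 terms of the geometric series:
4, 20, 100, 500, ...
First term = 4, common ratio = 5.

Sₙ = a(1 - rⁿ) / (1 - r)
S_6 = 4(1 - 5^6) / (1 - 5)
S_6 = 4(1 - 15625) / (-4)
S_6 = 15624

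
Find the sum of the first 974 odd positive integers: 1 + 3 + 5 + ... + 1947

Sum of first n odd numbers = n²
= 974²
= 948676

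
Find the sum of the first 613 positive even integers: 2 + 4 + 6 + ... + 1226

Sum of first n even numbers = n(n+1)
= 613×614
= 376382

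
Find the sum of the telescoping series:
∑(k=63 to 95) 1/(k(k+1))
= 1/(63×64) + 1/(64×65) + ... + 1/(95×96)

Partial fractions: 1/(k(k+1)) = 1/k - 1/(k+1)
The series telescopes:
= (1/63 - 1/64) + (1/64 - 1/65) + ... + (1/95 - 1/96)
= 1/63 - 1/96
= 11/2016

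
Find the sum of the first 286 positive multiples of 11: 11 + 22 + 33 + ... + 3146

Factor out 11: = 11(1 + 2 + ... + 286) = 11 × n(n+1)/2
= 11 × 286×287/2
= 11 × 41041
= 451451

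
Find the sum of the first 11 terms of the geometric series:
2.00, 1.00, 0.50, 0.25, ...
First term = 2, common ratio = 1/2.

Sₙ = a(1 - rⁿ) / (1 - r)
S_11 = 2(1 - (1/2)^11) / (1 - (1/2))
S_11 = 2(1 - (1/2048)) / (1/2)
S_11 = 2047/512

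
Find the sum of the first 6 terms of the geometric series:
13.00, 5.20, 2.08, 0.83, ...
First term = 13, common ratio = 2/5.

Sₙ = a(1 - rⁿ) / (1 - r)
S_6 = 13(1 - (2/5)^6) / (1 - (2/5))
S_6 = 13(1 - (64/15625)) / (3/5)
S_6 = 67431/3125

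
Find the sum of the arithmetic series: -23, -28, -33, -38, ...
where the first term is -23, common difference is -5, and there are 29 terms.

Sₙ = n/2 × (first + last)
Last term = a + (n-1)d = -23 + (29-1)×(-5) = -163
S_29 = 29/2 × (-23 + (-163))
S_29 = 29/2 × (-186) = -2697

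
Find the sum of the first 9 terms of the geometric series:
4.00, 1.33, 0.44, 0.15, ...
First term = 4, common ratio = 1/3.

Sₙ = a(1 - rⁿ) / (1 - r)
S_9 = 4(1 - (1/3)^9) / (1 - (1/3))
S_9 = 4(1 - (1/19683)) / (2/3)
S_9 = 39364/6561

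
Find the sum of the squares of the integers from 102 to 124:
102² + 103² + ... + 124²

Use ∑_{k=1}^{n} k² = n(n+1)(2n+1)/6, then subtract the first 101 terms.
∑_{k=1}^{124} k² = 124×125×249/6 = 643250
∑_{k=1}^{101} k² = 101×102×203/6 = 348551
∑_{k=102}^{124} k² = 643250 - 348551 = 294699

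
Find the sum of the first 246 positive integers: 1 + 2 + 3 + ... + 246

Formula: ∑k = n(n+1)/2
= 246×247/2
= 60762/2
= 30381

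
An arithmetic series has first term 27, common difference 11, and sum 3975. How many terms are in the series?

Using S = n/2 × [2a + (n-1)d]
3975 = n/2 × [2(27) + (n-1)(11)]
3975 = n/2 × [54 + 11n - 11]
7950 = n × [43 + 11n]
11n² + (43)n - 7950 = 0
Discriminant: Δ = (43)² - 4(11)(-7950) = 1849 + 349800 = 351649
√Δ = 593
n = [-(43) + √Δ] / (2·11) = (-43 + 593) / 22 = 550 / 22 = 25
(The negative root is discarded since n must be a positive integer.)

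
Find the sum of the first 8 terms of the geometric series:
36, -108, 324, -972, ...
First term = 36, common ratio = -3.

Sₙ = a(1 - rⁿ) / (1 - r)
S_8 = 36(1 - (-3)^8) / (1 - (-3))
S_8 = 36(1 - 6561) / (4)
S_8 = -59040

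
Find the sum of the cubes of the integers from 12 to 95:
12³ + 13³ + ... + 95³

Use ∑_{k=1}^{n} k³ = [n(n+1)/2]², then subtract the first 11 terms.
∑_{k=1}^{95} k³ = [95×96/2]² = 4560² = 20793600
∑_{k=1}^{11} k³ = [11×12/2]² = 66² = 4356
∑_{k=12}^{95} k³ = 20793600 - 4356 = 20789244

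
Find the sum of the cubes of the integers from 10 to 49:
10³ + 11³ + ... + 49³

Use ∑_{k=1}^{n} k³ = [n(n+1)/2]², then subtract the first 9 terms.
∑_{k=1}^{49} k³ = [49×50/2]² = 1225² = 1500625
∑_{k=1}^{9} k³ = [9×10/2]² = 45² = 2025
∑_{k=10}^{49} k³ = 1500625 - 2025 = 1498600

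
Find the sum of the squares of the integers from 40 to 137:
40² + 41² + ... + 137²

Use ∑_{k=1}^{n} k² = n(n+1)(2n+1)/6, then subtract the first 39 terms.
∑_{k=1}^{137} k² = 137×138×275/6 = 866525
∑_{k=1}^{39} k² = 39×40×79/6 = 20540
∑_{k=40}^{137} k² = 866525 - 20540 = 845985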